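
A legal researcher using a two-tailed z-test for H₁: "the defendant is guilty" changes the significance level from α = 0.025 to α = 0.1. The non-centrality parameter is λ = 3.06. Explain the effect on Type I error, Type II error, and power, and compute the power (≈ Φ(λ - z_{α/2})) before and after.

Increasing α from 0.025 to 0.1:
• Type I error rate increases (α is the Type I rate by definition).
• Critical value moves from z_{α/2} = 2.241 to 1.645, so power = Φ(λ - z_{α/2}) goes from Φ(3.06 - 2.241) = 0.794 to Φ(3.06 - 1.645) = 0.921.
• Type II error rate β = 1 - power therefore decreases (0.206 → 0.079).
Appropriate when false negatives are costly — here, acquitting a guilty person.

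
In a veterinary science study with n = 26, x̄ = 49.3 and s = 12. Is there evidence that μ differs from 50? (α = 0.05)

t = (x̄ - μ₀)/(s/√n) = (49.3 - 50)/(12/√26) = -0.297. df = 25, critical t = ±2.06. Fail to reject H₀.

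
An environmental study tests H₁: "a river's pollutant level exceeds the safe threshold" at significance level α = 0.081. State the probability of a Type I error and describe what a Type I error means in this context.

P(Type I error) = α = 0.081. A Type I error is rejecting H₀ when H₀ is actually true (false positive) — here, concluding that a river's pollutant level exceeds the safe threshold when in fact this is not the case. Consequence: shutting down a compliant factory unnecessarily.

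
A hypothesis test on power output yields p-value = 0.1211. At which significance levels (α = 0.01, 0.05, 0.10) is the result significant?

p = 0.1211. Not significant at any of the given levels.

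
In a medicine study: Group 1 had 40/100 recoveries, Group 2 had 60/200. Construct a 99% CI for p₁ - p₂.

p̂₁ = 0.4, p̂₂ = 0.3. Difference = 0.1. CI = (-0.051, 0.251)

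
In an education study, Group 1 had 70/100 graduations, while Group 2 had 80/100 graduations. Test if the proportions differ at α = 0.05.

p̂₁ = 0.7, p̂₂ = 0.8, pooled p̂ = 0.75. z = -1.633. Critical: ±1.96. Fail to reject H₀.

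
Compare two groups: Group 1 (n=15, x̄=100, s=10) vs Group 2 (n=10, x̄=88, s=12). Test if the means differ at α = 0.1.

Pooled sp = 10.83. t = 2.715, df = 23. Critical t = ±1.714. Reject H₀.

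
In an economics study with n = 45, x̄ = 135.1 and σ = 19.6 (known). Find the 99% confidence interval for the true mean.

CI = x̄ ± z*(σ/√n) = 135.1 ± 2.576(19.6/√45) = 135.1 ± 7.53 = (127.57, 142.63)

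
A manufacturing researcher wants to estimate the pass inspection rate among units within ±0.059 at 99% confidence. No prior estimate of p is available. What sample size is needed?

Conservative approach: use p = 0.5 (maximizes p(1-p) = 0.25). n = z²(0.25)/E² = 2.576²×0.25/0.059² = 476.6 → n = 477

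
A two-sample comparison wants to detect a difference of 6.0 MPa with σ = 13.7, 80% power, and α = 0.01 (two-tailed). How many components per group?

n per group = 2(z_α/2 + z_β)²σ²/d² = 2×(2.576 + 0.84)²×13.7²/6.0² = 121.7 → n = 122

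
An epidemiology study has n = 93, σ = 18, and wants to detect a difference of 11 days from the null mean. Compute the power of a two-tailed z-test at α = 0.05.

SE = σ/√n = 18/√93 = 1.867. Non-centrality λ = d/SE = 11/1.867 = 5.893. Power ≈ Φ(λ - z_{α/2}) = Φ(5.893 - 1.96) = Φ(3.933) = 1.0.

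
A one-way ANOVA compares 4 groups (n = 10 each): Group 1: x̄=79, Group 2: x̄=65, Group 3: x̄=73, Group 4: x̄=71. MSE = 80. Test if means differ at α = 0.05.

Grand mean = 72.0. SS_between = 1000.0, MS_between = 333.33. F = 4.167, F_crit ≈ 2.866. Reject H₀.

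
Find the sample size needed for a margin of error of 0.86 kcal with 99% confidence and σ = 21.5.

n = (z*σ/E)² = (2.576×21.5/0.86)² = 4147.4 → n = 4148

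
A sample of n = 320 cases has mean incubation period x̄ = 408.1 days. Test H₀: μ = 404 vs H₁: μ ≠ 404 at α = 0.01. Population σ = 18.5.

z = (x̄ - μ₀)/(σ/√n) = (408.1 - 404)/(18.5/√320) = 3.964. Critical value: ±2.576. Since |3.964| > 2.576, Reject H₀.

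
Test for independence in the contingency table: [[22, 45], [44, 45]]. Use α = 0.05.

χ² = 4.317. df = 1, critical = 3.841. Reject H₀. Variables are dependent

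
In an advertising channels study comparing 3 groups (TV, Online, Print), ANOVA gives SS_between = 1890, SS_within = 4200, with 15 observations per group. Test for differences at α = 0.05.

df_between = 2, df_within = 42. F = MS_between/MS_within = 945.0/100.0 = 9.45. F_crit ≈ 3.22. Reject H₀. At least one mean differs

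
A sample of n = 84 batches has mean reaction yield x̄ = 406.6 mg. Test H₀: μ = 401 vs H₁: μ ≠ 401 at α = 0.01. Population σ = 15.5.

z = (x̄ - μ₀)/(σ/√n) = (406.6 - 401)/(15.5/√84) = 3.311. Critical value: ±2.576. Since |3.311| > 2.576, Reject H₀.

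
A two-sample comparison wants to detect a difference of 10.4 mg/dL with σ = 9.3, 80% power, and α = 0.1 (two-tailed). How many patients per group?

n per group = 2(z_α/2 + z_β)²σ²/d² = 2×(1.645 + 0.84)²×9.3²/10.4² = 9.9 → n = 10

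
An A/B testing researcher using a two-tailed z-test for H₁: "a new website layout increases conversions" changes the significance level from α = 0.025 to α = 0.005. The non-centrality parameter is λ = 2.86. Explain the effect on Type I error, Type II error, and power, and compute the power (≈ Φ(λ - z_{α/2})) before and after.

Decreasing α from 0.025 to 0.005:
• Type I error rate decreases (α is the Type I rate by definition).
• Critical value moves from z_{α/2} = 2.241 to 2.807, so power = Φ(λ - z_{α/2}) goes from Φ(2.86 - 2.241) = 0.732 to Φ(2.86 - 2.807) = 0.521.
• Type II error rate β = 1 - power therefore increases (0.268 → 0.479).
Appropriate when false positives are costly — here, rolling out a layout that doesn't actually help — wasted engineering effort.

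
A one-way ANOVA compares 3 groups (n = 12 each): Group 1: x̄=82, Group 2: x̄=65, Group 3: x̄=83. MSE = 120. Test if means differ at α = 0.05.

Grand mean = 76.67. SS_between = 2456.0, MS_between = 1228.0. F = 10.233, F_crit ≈ 3.285. Reject H₀.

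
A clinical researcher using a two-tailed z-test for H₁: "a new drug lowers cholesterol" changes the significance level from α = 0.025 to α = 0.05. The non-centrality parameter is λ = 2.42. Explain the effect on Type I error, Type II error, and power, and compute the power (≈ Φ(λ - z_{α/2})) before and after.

Increasing α from 0.025 to 0.05:
• Type I error rate increases (α is the Type I rate by definition).
• Critical value moves from z_{α/2} = 2.241 to 1.96, so power = Φ(λ - z_{α/2}) goes from Φ(2.42 - 2.241) = 0.571 to Φ(2.42 - 1.96) = 0.677.
• Type II error rate β = 1 - power therefore decreases (0.429 → 0.323).
Appropriate when false negatives are costly — here, shelving an effective drug — patients miss out on a treatment that would have helped.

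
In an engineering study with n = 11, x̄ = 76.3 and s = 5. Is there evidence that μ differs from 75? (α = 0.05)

t = (x̄ - μ₀)/(s/√n) = (76.3 - 75)/(5/√11) = 0.862. df = 10, critical t = ±2.228. Fail to reject H₀.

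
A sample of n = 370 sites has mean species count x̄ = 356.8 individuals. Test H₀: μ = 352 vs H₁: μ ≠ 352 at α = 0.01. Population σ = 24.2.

z = (x̄ - μ₀)/(σ/√n) = (356.8 - 352)/(24.2/√370) = 3.815. Critical value: ±2.576. Since |3.815| > 2.576, Reject H₀.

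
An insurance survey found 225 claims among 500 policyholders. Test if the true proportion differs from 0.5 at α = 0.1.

p̂ = 0.45, p₀ = 0.5. z = (p̂ - p₀)/√(p₀(1-p₀)/n) = -2.236. Critical: ±1.645. Reject H₀.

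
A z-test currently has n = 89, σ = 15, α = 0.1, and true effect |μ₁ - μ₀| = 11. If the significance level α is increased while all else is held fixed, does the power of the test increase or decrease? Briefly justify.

Power increases: a larger α lowers the critical value, so more of the H₁ sampling distribution falls in the rejection region.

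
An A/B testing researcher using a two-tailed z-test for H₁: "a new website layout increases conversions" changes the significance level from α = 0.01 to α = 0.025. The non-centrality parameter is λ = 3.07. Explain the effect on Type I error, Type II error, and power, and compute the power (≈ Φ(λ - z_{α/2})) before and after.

Increasing α from 0.01 to 0.025:
• Type I error rate increases (α is the Type I rate by definition).
• Critical value moves from z_{α/2} = 2.576 to 2.241, so power = Φ(λ - z_{α/2}) goes from Φ(3.07 - 2.576) = 0.689 to Φ(3.07 - 2.241) = 0.796.
• Type II error rate β = 1 - power therefore decreases (0.311 → 0.204).
Appropriate when false negatives are costly — here, discarding a layout that would have improved conversions — lost revenue.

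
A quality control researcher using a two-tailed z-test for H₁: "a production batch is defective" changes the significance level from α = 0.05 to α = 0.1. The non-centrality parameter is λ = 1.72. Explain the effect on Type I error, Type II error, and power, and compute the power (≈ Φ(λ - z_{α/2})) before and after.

Increasing α from 0.05 to 0.1:
• Type I error rate increases (α is the Type I rate by definition).
• Critical value moves from z_{α/2} = 1.96 to 1.645, so power = Φ(λ - z_{α/2}) goes from Φ(1.72 - 1.96) = 0.405 to Φ(1.72 - 1.645) = 0.53.
• Type II error rate β = 1 - power therefore decreases (0.595 → 0.47).
Appropriate when false negatives are costly — here, shipping a defective batch — faulty products reach customers.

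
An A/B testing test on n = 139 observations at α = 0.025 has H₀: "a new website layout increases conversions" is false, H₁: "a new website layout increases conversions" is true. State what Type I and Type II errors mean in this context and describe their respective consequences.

Type I (false positive): concluding that a new website layout increases conversions when it is not — rolling out a layout that doesn't actually help — wasted engineering effort. Type II (false negative): failing to conclude that a new website layout increases conversions when it is — discarding a layout that would have improved conversions — lost revenue. Which is costlier depends on domain priorities and is a judgement call rather than a statistical fact.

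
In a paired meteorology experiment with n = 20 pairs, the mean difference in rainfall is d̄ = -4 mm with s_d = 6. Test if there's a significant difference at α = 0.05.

t = d̄/(s_d/√n) = -4/(6/√20) = -2.981. df = 19, critical t = ±2.093. Reject H₀.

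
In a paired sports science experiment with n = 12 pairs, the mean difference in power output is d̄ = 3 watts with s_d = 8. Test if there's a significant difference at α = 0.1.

t = d̄/(s_d/√n) = 3/(8/√12) = 1.299. df = 11, critical t = ±1.796. Fail to reject H₀.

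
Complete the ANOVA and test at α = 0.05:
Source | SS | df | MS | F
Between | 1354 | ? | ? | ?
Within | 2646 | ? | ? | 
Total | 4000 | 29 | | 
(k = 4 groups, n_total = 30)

df_between = 3, df_within = 26. MS_between = 451.33, MS_within = 101.77. F = 4.435, F_crit ≈ 2.975. Reject H₀.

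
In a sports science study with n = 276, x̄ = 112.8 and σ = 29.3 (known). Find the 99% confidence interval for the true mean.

CI = x̄ ± z*(σ/√n) = 112.8 ± 2.576(29.3/√276) = 112.8 ± 4.54 = (108.26, 117.34)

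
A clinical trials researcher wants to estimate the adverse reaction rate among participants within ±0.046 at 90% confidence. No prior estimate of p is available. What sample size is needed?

Conservative approach: use p = 0.5 (maximizes p(1-p) = 0.25). n = z²(0.25)/E² = 1.645²×0.25/0.046² = 319.7 → n = 320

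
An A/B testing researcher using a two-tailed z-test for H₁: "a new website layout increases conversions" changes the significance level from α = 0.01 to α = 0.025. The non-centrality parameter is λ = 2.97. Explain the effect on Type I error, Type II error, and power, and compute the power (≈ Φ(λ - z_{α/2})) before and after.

Increasing α from 0.01 to 0.025:
• Type I error rate increases (α is the Type I rate by definition).
• Critical value moves from z_{α/2} = 2.576 to 2.241, so power = Φ(λ - z_{α/2}) goes from Φ(2.97 - 2.576) = 0.653 to Φ(2.97 - 2.241) = 0.767.
• Type II error rate β = 1 - power therefore decreases (0.347 → 0.233).
Appropriate when false negatives are costly — here, discarding a layout that would have improved conversions — lost revenue.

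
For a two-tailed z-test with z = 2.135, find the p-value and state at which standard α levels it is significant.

p = 2·P(Z > |2.135|) = 2·(1 - Φ(2.135)) ≈ 0.0328. Significant at α = 0.1; Significant at α = 0.05.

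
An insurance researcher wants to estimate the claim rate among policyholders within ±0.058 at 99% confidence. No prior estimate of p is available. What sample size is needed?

Conservative approach: use p = 0.5 (maximizes p(1-p) = 0.25). n = z²(0.25)/E² = 2.576²×0.25/0.058² = 493.1 → n = 494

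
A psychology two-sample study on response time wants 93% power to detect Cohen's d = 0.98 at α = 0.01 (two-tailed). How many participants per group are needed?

z_{α/2} = 2.576, z_β = Φ⁻¹(0.93) = 1.476. For large effect (d = 0.98): n per group = 2(z_{α/2} + z_β)²/d² = 2(2.576 + 1.476)²/0.98² = 34.2 → 35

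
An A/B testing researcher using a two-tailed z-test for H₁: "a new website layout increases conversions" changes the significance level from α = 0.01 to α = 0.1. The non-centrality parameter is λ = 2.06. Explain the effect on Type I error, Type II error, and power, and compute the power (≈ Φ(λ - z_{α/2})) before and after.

Increasing α from 0.01 to 0.1:
• Type I error rate increases (α is the Type I rate by definition).
• Critical value moves from z_{α/2} = 2.576 to 1.645, so power = Φ(λ - z_{α/2}) goes from Φ(2.06 - 2.576) = 0.303 to Φ(2.06 - 1.645) = 0.661.
• Type II error rate β = 1 - power therefore decreases (0.697 → 0.339).
Appropriate when false negatives are costly — here, discarding a layout that would have improved conversions — lost revenue.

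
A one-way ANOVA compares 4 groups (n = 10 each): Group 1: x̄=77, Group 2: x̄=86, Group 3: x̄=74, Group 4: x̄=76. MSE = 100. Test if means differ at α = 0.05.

Grand mean = 78.25. SS_between = 847.5, MS_between = 282.5. F = 2.825, F_crit ≈ 2.866. Fail to reject H₀.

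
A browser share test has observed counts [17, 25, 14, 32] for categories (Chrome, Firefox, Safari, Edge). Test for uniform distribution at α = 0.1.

Expected = 22 each. χ² = Σ(O-E)²/E = 9.0. df = 3, critical value = 6.251. Reject H₀.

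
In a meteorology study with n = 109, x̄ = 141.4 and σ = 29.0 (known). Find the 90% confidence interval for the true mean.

CI = x̄ ± z*(σ/√n) = 141.4 ± 1.645(29.0/√109) = 141.4 ± 4.57 = (136.83, 145.97)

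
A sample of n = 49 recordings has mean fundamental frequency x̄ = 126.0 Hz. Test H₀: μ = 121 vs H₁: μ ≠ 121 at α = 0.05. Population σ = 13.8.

z = (x̄ - μ₀)/(σ/√n) = (126.0 - 121)/(13.8/√49) = 2.536. Critical value: ±1.96. Since |2.536| > 1.96, Reject H₀.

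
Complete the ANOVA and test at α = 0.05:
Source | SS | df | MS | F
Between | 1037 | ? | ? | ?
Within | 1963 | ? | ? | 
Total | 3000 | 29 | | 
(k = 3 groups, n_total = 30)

df_between = 2, df_within = 27. MS_between = 518.5, MS_within = 72.7. F = 7.132, F_crit ≈ 3.354. Reject H₀.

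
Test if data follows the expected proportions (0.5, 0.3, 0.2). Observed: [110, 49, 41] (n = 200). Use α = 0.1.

Expected: [100.0, 60.0, 40.0]. χ² = 3.042. df = 2, critical = 4.605. Fail to reject H₀.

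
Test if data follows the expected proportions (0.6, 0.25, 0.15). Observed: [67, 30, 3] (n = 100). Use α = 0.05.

Expected: [60.0, 25.0, 15.0]. χ² = 11.417. df = 2, critical = 5.991. Reject H₀.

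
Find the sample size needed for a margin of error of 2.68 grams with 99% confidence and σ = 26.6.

n = (z*σ/E)² = (2.576×26.6/2.68)² = 653.7 → n = 654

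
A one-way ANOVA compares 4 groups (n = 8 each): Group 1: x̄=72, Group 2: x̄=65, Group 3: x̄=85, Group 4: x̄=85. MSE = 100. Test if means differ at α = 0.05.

Grand mean = 76.75. SS_between = 2374.0, MS_between = 791.33. F = 7.913, F_crit ≈ 2.947. Reject H₀.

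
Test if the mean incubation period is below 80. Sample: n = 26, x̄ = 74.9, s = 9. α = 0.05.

t = (74.9 - 80)/(9/√26) = -2.889, df = 25. Critical t = -1.708. Reject H₀.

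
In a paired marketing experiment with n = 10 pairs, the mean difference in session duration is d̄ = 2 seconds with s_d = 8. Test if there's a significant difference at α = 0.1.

t = d̄/(s_d/√n) = 2/(8/√10) = 0.791. df = 9, critical t = ±1.833. Fail to reject H₀.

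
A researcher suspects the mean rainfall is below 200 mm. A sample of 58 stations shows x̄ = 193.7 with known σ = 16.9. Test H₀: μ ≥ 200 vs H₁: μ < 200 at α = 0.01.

z = -2.839. Critical value: -2.33. Reject H₀.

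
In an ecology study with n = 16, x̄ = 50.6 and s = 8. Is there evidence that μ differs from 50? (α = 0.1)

t = (x̄ - μ₀)/(s/√n) = (50.6 - 50)/(8/√16) = 0.3. df = 15, critical t = ±1.753. Fail to reject H₀.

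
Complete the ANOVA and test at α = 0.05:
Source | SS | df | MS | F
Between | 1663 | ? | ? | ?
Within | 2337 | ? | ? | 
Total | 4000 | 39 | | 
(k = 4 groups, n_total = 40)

df_between = 3, df_within = 36. MS_between = 554.33, MS_within = 64.92. F = 8.539, F_crit ≈ 2.866. Reject H₀.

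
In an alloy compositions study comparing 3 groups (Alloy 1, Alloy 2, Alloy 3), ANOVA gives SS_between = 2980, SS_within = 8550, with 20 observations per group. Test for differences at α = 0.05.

df_between = 2, df_within = 57. F = MS_between/MS_within = 1490.0/150.0 = 9.933. F_crit ≈ 3.159. Reject H₀. At least one mean differs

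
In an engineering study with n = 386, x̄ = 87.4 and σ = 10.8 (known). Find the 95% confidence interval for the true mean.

CI = x̄ ± z*(σ/√n) = 87.4 ± 1.96(10.8/√386) = 87.4 ± 1.08 = (86.32, 88.48)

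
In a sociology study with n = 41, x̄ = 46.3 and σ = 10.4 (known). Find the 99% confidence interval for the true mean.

CI = x̄ ± z*(σ/√n) = 46.3 ± 2.576(10.4/√41) = 46.3 ± 4.18 = (42.12, 50.48)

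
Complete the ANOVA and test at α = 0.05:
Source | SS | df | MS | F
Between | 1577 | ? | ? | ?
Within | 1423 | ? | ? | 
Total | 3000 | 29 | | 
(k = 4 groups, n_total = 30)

df_between = 3, df_within = 26. MS_between = 525.67, MS_within = 54.73. F = 9.605, F_crit ≈ 2.975. Reject H₀.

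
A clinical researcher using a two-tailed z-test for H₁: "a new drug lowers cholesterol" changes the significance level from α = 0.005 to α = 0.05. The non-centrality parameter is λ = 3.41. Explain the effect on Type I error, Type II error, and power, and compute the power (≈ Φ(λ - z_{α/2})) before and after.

Increasing α from 0.005 to 0.05:
• Type I error rate increases (α is the Type I rate by definition).
• Critical value moves from z_{α/2} = 2.807 to 1.96, so power = Φ(λ - z_{α/2}) goes from Φ(3.41 - 2.807) = 0.727 to Φ(3.41 - 1.96) = 0.926.
• Type II error rate β = 1 - power therefore decreases (0.273 → 0.074).
Appropriate when false negatives are costly — here, shelving an effective drug — patients miss out on a treatment that would have helped.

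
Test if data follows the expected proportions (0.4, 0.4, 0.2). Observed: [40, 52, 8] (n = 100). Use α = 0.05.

Expected: [40.0, 40.0, 20.0]. χ² = 10.8. df = 2, critical = 5.991. Reject H₀.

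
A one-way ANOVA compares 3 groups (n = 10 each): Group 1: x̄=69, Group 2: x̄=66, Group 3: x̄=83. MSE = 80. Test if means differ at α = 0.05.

Grand mean = 72.67. SS_between = 1646.67, MS_between = 823.33. F = 10.292, F_crit ≈ 3.354. Reject H₀.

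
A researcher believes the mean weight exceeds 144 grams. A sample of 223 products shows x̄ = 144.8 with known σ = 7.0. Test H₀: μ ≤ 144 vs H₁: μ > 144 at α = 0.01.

z = 1.707. Critical value: 2.33. Fail to reject H₀.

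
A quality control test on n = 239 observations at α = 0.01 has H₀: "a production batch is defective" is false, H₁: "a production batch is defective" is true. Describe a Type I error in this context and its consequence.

Type I error: rejecting H₀ when it is true — concluding that a production batch is defective when in fact it is not. Consequence: scrapping a good batch — wasted material and cost for no reason.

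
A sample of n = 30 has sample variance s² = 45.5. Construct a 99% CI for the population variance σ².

df = 29. χ²_{0.005} = 52.336, χ²_{0.995} = 13.121. CI for σ² = ((n-1)s²/χ²_{α/2}, (n-1)s²/χ²_{1-α/2}) = (29·45.5/52.336, 29·45.5/13.121) = (25.21, 100.56)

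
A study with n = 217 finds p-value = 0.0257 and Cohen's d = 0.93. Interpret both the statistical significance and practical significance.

Statistically significant (p = 0.0257 < 0.05). Cohen's d = 0.93 indicates a large effect size. Both statistical and practical significance should be considered.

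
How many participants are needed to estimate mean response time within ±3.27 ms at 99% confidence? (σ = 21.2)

n = (z*σ/E)² = (2.576×21.2/3.27)² = 278.9 → n = 279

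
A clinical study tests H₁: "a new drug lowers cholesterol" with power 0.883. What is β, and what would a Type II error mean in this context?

β = 1 - power = 1 - 0.883 = 0.117. A Type II error is failing to reject H₀ when H₀ is false (false negative) — here, failing to conclude that a new drug lowers cholesterol when in fact it is true. Consequence: shelving an effective drug — patients miss out on a treatment that would have helped.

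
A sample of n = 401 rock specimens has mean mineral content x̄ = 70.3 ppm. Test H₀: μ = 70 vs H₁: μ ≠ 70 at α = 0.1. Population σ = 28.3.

z = (x̄ - μ₀)/(σ/√n) = (70.3 - 70)/(28.3/√401) = 0.212. Critical value: ±1.645. Since |0.212| ≤ 1.645, Fail to reject H₀.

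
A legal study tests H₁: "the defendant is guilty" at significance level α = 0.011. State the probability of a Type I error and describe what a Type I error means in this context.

P(Type I error) = α = 0.011. A Type I error is rejecting H₀ when H₀ is actually true (false positive) — here, concluding that the defendant is guilty when in fact this is not the case. Consequence: convicting an innocent person.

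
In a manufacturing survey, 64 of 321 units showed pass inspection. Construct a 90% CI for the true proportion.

p̂ = 0.199. CI = p̂ ± z*√(p̂(1-p̂)/n) = (0.163, 0.236)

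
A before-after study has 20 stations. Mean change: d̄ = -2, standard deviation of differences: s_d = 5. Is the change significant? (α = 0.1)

t = d̄/(s_d/√n) = -2/(5/√20) = -1.789. df = 19, critical t = ±1.729. Reject H₀.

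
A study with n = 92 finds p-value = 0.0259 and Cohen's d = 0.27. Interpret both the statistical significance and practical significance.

Statistically significant (p = 0.0259 < 0.05). Cohen's d = 0.27 indicates a small effect size. Both statistical and practical significance should be considered.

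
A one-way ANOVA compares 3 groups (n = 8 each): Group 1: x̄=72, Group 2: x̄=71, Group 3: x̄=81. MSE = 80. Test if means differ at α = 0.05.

Grand mean = 74.67. SS_between = 485.33, MS_between = 242.67. F = 3.033, F_crit ≈ 3.467. Fail to reject H₀.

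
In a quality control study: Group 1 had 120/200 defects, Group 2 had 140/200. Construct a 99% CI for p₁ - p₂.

p̂₁ = 0.6, p̂₂ = 0.7. Difference = -0.1. CI = (-0.222, 0.022)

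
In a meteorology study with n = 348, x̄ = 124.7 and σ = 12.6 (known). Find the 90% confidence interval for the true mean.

CI = x̄ ± z*(σ/√n) = 124.7 ± 1.645(12.6/√348) = 124.7 ± 1.11 = (123.59, 125.81)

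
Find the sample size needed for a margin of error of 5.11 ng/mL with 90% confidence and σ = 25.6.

n = (z*σ/E)² = (1.645×25.6/5.11)² = 67.9 → n = 68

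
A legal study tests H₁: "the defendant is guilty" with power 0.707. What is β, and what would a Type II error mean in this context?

β = 1 - power = 1 - 0.707 = 0.293. A Type II error is failing to reject H₀ when H₀ is false (false negative) — here, failing to conclude that the defendant is guilty when in fact it is true. Consequence: acquitting a guilty person.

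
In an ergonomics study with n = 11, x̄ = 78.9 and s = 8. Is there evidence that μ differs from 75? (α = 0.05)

t = (x̄ - μ₀)/(s/√n) = (78.9 - 75)/(8/√11) = 1.617. df = 10, critical t = ±2.228. Fail to reject H₀.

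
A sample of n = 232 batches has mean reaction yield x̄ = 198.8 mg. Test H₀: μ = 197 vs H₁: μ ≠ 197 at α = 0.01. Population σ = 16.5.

z = (x̄ - μ₀)/(σ/√n) = (198.8 - 197)/(16.5/√232) = 1.662. Critical value: ±2.576. Since |1.662| ≤ 2.576, Fail to reject H₀.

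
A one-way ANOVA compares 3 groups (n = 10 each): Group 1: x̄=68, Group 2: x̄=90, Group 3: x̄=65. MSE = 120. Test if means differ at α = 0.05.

Grand mean = 74.33. SS_between = 3726.67, MS_between = 1863.33. F = 15.528, F_crit ≈ 3.354. Reject H₀.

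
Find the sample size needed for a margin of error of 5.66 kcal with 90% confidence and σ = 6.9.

n = (z*σ/E)² = (1.645×6.9/5.66)² = 4.02 → n = 5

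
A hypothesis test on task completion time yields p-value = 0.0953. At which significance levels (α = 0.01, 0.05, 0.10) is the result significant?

p = 0.0953. Significant at: α = 0.1.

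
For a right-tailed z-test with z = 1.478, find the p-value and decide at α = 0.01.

p = P(Z > 1.478) = 1 - Φ(1.478) ≈ 0.0697. Since p ≥ 0.01, fail to reject H₀ (not significant) at α = 0.01.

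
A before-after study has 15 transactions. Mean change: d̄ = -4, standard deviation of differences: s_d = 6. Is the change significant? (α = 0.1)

t = d̄/(s_d/√n) = -4/(6/√15) = -2.582. df = 14, critical t = ±1.761. Reject H₀.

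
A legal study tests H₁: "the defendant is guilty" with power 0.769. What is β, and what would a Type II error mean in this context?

β = 1 - power = 1 - 0.769 = 0.231. A Type II error is failing to reject H₀ when H₀ is false (false negative) — here, failing to conclude that the defendant is guilty when in fact it is true. Consequence: acquitting a guilty person.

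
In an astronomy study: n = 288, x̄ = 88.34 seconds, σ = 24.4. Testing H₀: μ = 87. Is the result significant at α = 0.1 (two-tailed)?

z = (88.34 - 87)/(24.4/√288) = 0.932. Since |z| ≤ 1.645, not significant at α = 0.1.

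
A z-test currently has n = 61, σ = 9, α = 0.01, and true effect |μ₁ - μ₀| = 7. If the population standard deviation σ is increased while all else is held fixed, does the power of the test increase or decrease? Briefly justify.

Power decreases: a larger σ inflates the standard error σ/√n, pulling the sampling distribution under H₁ back toward the critical value.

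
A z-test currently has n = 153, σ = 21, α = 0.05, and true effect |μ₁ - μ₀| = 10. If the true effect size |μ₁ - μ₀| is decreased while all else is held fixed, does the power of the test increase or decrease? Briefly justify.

Power decreases: a smaller true effect decreases the non-centrality λ = |μ₁ - μ₀|/(σ/√n).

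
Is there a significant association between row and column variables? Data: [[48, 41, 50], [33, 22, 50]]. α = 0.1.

χ² = 3.845. df = 2, critical = 4.605. Fail to reject H₀. No evidence of dependence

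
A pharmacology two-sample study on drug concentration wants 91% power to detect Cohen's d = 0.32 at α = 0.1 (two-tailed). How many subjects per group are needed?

z_{α/2} = 1.645, z_β = Φ⁻¹(0.91) = 1.341. For small effect (d = 0.32): n per group = 2(z_{α/2} + z_β)²/d² = 2(1.645 + 1.341)²/0.32² = 174.1 → 175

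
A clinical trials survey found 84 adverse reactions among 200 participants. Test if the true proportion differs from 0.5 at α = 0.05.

p̂ = 0.42, p₀ = 0.5. z = (p̂ - p₀)/√(p₀(1-p₀)/n) = -2.263. Critical: ±1.96. Reject H₀.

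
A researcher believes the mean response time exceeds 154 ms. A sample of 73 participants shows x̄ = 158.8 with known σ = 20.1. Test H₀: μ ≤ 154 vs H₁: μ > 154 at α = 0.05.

z = 2.04. Critical value: 1.645. Reject H₀.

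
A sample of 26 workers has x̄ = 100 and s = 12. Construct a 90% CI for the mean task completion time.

CI = x̄ ± t*(s/√n) = 100 ± 1.708(12/√26) = (95.98, 104.02)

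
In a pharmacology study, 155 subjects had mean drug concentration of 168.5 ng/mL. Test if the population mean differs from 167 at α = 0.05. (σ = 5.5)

z = (x̄ - μ₀)/(σ/√n) = (168.5 - 167)/(5.5/√155) = 3.395. Critical value: ±1.96. Since |3.395| > 1.96, Reject H₀.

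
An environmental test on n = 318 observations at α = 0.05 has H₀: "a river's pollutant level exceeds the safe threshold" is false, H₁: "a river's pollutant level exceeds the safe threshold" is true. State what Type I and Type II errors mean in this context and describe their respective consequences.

Type I (false positive): concluding that a river's pollutant level exceeds the safe threshold when it is not — shutting down a compliant factory unnecessarily. Type II (false negative): failing to conclude that a river's pollutant level exceeds the safe threshold when it is — allowing unsafe pollution to continue. Which is costlier depends on domain priorities and is a judgement call rather than a statistical fact.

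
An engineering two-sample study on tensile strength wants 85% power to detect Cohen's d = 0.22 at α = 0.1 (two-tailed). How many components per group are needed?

z_{α/2} = 1.645, z_β = Φ⁻¹(0.85) = 1.036. For small effect (d = 0.22): n per group = 2(z_{α/2} + z_β)²/d² = 2(1.645 + 1.036)²/0.22² = 297.01 → 298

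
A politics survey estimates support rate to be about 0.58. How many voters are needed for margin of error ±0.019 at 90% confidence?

n = z²p(1-p)/E² = 1.645²×0.58×0.42/0.019² = 1826.005 → n = 1827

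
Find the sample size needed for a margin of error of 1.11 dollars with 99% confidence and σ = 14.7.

n = (z*σ/E)² = (2.576×14.7/1.11)² = 1163.8 → n = 1164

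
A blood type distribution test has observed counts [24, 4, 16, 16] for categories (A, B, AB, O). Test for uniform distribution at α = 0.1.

Expected = 15 each. χ² = Σ(O-E)²/E = 13.6. df = 3, critical value = 6.251. Reject H₀.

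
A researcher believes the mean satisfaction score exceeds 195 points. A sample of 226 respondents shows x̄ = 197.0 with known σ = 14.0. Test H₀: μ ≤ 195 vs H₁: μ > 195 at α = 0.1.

z = 2.148. Critical value: 1.28. Reject H₀.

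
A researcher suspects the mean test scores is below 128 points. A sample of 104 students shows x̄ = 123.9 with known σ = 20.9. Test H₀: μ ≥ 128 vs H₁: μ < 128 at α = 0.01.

z = -2.001. Critical value: -2.33. Fail to reject H₀.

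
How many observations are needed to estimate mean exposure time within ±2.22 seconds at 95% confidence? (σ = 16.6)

n = (z*σ/E)² = (1.96×16.6/2.22)² = 214.8 → n = 215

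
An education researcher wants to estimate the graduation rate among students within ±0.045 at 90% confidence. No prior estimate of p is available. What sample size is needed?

Conservative approach: use p = 0.5 (maximizes p(1-p) = 0.25). n = z²(0.25)/E² = 1.645²×0.25/0.045² = 334.1 → n = 335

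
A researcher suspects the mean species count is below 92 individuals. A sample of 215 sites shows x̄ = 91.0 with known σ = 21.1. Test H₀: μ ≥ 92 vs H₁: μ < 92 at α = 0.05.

z = -0.695. Critical value: -1.645. Fail to reject H₀.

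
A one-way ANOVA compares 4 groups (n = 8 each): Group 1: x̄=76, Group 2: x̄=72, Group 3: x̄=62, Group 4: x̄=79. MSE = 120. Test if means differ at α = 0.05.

Grand mean = 72.25. SS_between = 1318.0, MS_between = 439.33. F = 3.661, F_crit ≈ 2.947. Reject H₀.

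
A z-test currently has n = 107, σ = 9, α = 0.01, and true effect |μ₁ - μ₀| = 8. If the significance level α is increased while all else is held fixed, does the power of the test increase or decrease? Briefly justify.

Power increases: a larger α lowers the critical value, so more of the H₁ sampling distribution falls in the rejection region.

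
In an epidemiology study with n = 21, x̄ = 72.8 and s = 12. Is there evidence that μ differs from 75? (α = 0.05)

t = (x̄ - μ₀)/(s/√n) = (72.8 - 75)/(12/√21) = -0.84. df = 20, critical t = ±2.086. Fail to reject H₀.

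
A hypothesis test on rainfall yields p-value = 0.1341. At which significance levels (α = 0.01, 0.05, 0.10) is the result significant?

p = 0.1341. Not significant at any of the given levels.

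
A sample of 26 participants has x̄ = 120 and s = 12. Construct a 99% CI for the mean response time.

CI = x̄ ± t*(s/√n) = 120 ± 2.787(12/√26) = (113.44, 126.56)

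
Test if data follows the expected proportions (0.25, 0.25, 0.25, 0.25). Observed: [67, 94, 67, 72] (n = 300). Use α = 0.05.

Expected: [75.0, 75.0, 75.0, 75.0]. χ² = 6.64. df = 3, critical = 7.815. Fail to reject H₀.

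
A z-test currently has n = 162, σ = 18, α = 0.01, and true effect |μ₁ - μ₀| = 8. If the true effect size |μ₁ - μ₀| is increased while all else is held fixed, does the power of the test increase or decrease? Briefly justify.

Power increases: a larger true effect increases the non-centrality λ = |μ₁ - μ₀|/(σ/√n).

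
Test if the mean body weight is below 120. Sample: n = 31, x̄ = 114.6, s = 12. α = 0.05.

t = (114.6 - 120)/(12/√31) = -2.505, df = 30. Critical t = -1.697. Reject H₀.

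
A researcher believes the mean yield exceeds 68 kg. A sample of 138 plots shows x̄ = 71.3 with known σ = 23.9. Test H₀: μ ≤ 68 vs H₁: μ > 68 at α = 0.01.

z = 1.622. Critical value: 2.33. Fail to reject H₀.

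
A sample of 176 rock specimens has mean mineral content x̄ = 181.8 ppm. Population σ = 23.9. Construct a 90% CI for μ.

CI = x̄ ± z*(σ/√n) = 181.8 ± 1.645(23.9/√176) = 181.8 ± 2.96 = (178.84, 184.76)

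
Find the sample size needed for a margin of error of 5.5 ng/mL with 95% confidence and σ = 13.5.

n = (z*σ/E)² = (1.96×13.5/5.5)² = 23.1 → n = 24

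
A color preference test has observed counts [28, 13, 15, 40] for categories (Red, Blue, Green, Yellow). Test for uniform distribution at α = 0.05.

Expected = 24 each. χ² = Σ(O-E)²/E = 19.75. df = 3, critical value = 7.815. Reject H₀.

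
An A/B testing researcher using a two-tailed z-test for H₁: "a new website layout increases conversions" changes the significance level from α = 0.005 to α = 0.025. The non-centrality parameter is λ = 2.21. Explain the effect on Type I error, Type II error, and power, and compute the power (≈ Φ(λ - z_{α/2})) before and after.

Increasing α from 0.005 to 0.025:
• Type I error rate increases (α is the Type I rate by definition).
• Critical value moves from z_{α/2} = 2.807 to 2.241, so power = Φ(λ - z_{α/2}) goes from Φ(2.21 - 2.807) = 0.275 to Φ(2.21 - 2.241) = 0.488.
• Type II error rate β = 1 - power therefore decreases (0.725 → 0.512).
Appropriate when false negatives are costly — here, discarding a layout that would have improved conversions — lost revenue.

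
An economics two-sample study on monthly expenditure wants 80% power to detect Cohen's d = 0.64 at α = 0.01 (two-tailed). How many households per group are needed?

z_{α/2} = 2.576, z_β = Φ⁻¹(0.8) = 0.842. For medium effect (d = 0.64): n per group = 2(z_{α/2} + z_β)²/d² = 2(2.576 + 0.842)²/0.64² = 57.04 → 58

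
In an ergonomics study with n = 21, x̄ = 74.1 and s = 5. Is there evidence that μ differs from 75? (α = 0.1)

t = (x̄ - μ₀)/(s/√n) = (74.1 - 75)/(5/√21) = -0.825. df = 20, critical t = ±1.725. Fail to reject H₀.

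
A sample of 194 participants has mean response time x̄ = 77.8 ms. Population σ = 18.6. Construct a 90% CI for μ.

CI = x̄ ± z*(σ/√n) = 77.8 ± 1.645(18.6/√194) = 77.8 ± 2.2 = (75.6, 80.0)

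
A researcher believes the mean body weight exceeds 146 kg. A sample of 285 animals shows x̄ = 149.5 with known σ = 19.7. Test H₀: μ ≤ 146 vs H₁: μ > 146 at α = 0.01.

z = 2.999. Critical value: 2.33. Reject H₀.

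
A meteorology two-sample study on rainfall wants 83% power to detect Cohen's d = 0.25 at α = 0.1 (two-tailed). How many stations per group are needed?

z_{α/2} = 1.645, z_β = Φ⁻¹(0.83) = 0.954. For small effect (d = 0.25): n per group = 2(z_{α/2} + z_β)²/d² = 2(1.645 + 0.954)²/0.25² = 216.2 → 217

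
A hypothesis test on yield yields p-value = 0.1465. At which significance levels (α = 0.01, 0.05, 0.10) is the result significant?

p = 0.1465. Not significant at any of the given levels.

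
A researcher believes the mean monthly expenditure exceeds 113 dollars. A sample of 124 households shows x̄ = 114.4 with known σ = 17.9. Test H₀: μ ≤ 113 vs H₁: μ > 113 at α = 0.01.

z = 0.871. Critical value: 2.33. Fail to reject H₀.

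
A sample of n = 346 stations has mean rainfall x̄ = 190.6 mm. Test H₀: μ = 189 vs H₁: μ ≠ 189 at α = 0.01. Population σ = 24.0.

z = (x̄ - μ₀)/(σ/√n) = (190.6 - 189)/(24.0/√346) = 1.24. Critical value: ±2.576. Since |1.24| ≤ 2.576, Fail to reject H₀.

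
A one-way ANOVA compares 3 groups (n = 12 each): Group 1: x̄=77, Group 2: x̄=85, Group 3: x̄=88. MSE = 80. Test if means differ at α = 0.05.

Grand mean = 83.33. SS_between = 776.0, MS_between = 388.0. F = 4.85, F_crit ≈ 3.285. Reject H₀.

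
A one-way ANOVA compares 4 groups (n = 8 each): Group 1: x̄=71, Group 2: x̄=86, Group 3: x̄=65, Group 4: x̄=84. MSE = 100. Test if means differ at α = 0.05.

Grand mean = 76.5. SS_between = 2472.0, MS_between = 824.0. F = 8.24, F_crit ≈ 2.947. Reject H₀.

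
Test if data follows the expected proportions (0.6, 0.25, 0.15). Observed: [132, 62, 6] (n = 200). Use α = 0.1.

Expected: [120.0, 50.0, 30.0]. χ² = 23.28. df = 2, critical = 4.605. Reject H₀.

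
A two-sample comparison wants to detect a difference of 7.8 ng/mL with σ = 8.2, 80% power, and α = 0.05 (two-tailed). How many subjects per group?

n per group = 2(z_α/2 + z_β)²σ²/d² = 2×(1.96 + 0.84)²×8.2²/7.8² = 17.3 → n = 18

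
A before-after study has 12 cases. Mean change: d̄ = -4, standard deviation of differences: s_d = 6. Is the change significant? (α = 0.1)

t = d̄/(s_d/√n) = -4/(6/√12) = -2.309. df = 11, critical t = ±1.796. Reject H₀.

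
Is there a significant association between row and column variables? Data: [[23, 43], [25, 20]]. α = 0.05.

χ² = 4.674. df = 1, critical = 3.841. Reject H₀. Variables are dependent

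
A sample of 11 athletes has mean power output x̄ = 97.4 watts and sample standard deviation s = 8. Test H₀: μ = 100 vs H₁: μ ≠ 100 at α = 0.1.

t = (x̄ - μ₀)/(s/√n) = (97.4 - 100)/(8/√11) = -1.078. df = 10, critical t = ±1.812. Fail to reject H₀.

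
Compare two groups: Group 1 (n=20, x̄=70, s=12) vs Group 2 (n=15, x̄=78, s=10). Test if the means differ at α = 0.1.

Pooled sp = 11.2. t = -2.092, df = 33. Critical t = ±1.692. Reject H₀.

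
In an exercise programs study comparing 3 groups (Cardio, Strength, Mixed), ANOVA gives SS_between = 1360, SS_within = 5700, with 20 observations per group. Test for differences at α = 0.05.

df_between = 2, df_within = 57. F = MS_between/MS_within = 680.0/100.0 = 6.8. F_crit ≈ 3.159. Reject H₀. At least one mean differs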